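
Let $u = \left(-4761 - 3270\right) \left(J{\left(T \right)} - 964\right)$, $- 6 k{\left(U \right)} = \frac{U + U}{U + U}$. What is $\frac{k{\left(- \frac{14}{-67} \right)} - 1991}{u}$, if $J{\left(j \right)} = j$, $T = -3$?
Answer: $- \frac{11947}{46595862} \approx -0.0002564$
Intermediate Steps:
$k{\left(U \right)} = - \frac{1}{6}$ ($k{\left(U \right)} = - \frac{\left(U + U\right) \frac{1}{U + U}}{6} = - \frac{2 U \frac{1}{2 U}}{6} = \left(- \frac{1}{6}\right) 1 = - \frac{1}{6}$)
$u = 7765977$ ($u = \left(-4761 - 3270\right) \left(-3 - 964\right) = \left(-8031\right) \left(-967\right) = 7765977$)
$\frac{k{\left(- \frac{14}{-67} \right)} - 1991}{u} = \frac{- \frac{1}{6} - 1991}{7765977} = \left(- \frac{1}{6} - 1991\right) \frac{1}{7765977} = \left(- \frac{11947}{6}\right) \frac{1}{7765977} = - \frac{11947}{46595862}$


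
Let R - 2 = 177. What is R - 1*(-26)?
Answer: 205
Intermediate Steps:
R = 179 (R = 2 + 177 = 179)
R - 1*(-26) = 179 - 1*(-26) = 179 + 26 = 205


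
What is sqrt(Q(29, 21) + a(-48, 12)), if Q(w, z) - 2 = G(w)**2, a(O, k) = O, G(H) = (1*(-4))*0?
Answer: I*sqrt(46) ≈ 6.7823*I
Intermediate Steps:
G(H) = 0 (G(H) = -4*0 = 0)
Q(w, z) = 2 (Q(w, z) = 2 + 0**2 = 2 + 0 = 2)
sqrt(Q(29, 21) + a(-48, 12)) = sqrt(2 - 48) = sqrt(-46) = I*sqrt(46)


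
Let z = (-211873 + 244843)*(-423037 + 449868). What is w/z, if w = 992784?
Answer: 165464/147436345 ≈ 0.0011223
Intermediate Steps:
z = 884618070 (z = 32970*26831 = 884618070)
w/z = 992784/884618070 = 992784*(1/884618070) = 165464/147436345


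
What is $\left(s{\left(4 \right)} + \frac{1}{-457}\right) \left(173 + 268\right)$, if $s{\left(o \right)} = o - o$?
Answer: $- \frac{441}{457} \approx -0.96499$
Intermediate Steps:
$s{\left(o \right)} = 0$
$\left(s{\left(4 \right)} + \frac{1}{-457}\right) \left(173 + 268\right) = \left(0 + \frac{1}{-457}\right) \left(173 + 268\right) = \left(0 - \frac{1}{457}\right) 441 = \left(- \frac{1}{457}\right) 441 = - \frac{441}{457}$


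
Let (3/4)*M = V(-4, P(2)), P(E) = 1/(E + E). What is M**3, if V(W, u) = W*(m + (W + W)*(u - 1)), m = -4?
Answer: -32768/27 ≈ -1213.6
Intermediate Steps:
P(E) = 1/(2*E)
V(W, u) = W*(-4 + 2*W*(-1 + u)) (V(W, u) = W*(-4 + (W + W)*(u - 1)) = W*(-4 + (2*W)*(-1 + u)) = W*(-4 + 2*W*(-1 + u)))
M = -32/3 (M = 4*(2*(-4)*(-2 - 1*(-4) - 2/2))/3 = 4*(2*(-4)*(-2 + 4 - 2/2))/3 = 4*(2*(-4)*(-2 + 4 - 4*1/4))/3 = 4*(2*(-4)*(-2 + 4 - 1))/3 = 4*(2*(-4)*1)/3 = (4/3)*(-8) = -32/3 ≈ -10.667)
M**3 = (-32/3)**3 = -32768/27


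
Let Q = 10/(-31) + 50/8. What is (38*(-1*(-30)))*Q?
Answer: 209475/31 ≈ 6757.3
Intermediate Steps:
Q = 735/124 (Q = 10*(-1/31) + 50*(1/8) = -10/31 + 25/4 = 735/124 ≈ 5.9274)
(38*(-1*(-30)))*Q = (38*(-1*(-30)))*(735/124) = (38*30)*(735/124) = 1140*(735/124) = 209475/31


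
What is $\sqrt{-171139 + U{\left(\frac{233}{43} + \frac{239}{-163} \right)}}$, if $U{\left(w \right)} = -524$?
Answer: $i \sqrt{171663} \approx 414.32 i$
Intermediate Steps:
$\sqrt{-171139 + U{\left(\frac{233}{43} + \frac{239}{-163} \right)}} = \sqrt{-171139 - 524} = \sqrt{-171663} = i \sqrt{171663}$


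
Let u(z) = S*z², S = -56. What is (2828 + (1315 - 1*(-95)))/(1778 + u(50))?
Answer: -2119/69111 ≈ -0.030661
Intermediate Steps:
u(z) = -56*z²
(2828 + (1315 - 1*(-95)))/(1778 + u(50)) = (2828 + (1315 - 1*(-95)))/(1778 - 56*50²) = (2828 + (1315 + 95))/(1778 - 56*2500) = (2828 + 1410)/(1778 - 140000) = 4238/(-138222) = 4238*(-1/138222) = -2119/69111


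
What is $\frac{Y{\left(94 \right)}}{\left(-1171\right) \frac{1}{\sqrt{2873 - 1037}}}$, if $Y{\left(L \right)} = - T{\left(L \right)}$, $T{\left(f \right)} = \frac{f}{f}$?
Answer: $\frac{6 \sqrt{51}}{1171} \approx 0.036591$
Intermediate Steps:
$T{\left(f \right)} = 1$
$Y{\left(L \right)} = -1$ ($Y{\left(L \right)} = \left(-1\right) 1 = -1$)
$\frac{Y{\left(94 \right)}}{\left(-1171\right) \frac{1}{\sqrt{2873 - 1037}}} = - \frac{1}{\left(-1171\right) \frac{1}{\sqrt{2873 - 1037}}} = - \frac{1}{\left(-1171\right) \frac{1}{\sqrt{1836}}} = - \frac{1}{\left(-1171\right) \frac{1}{6 \sqrt{51}}} = - \frac{1}{\left(-1171\right) \frac{\sqrt{51}}{306}} = - \frac{1}{\left(- \frac{1171}{306}\right) \sqrt{51}} = - \frac{\left(-6\right) \sqrt{51}}{1171} = \frac{6 \sqrt{51}}{1171}$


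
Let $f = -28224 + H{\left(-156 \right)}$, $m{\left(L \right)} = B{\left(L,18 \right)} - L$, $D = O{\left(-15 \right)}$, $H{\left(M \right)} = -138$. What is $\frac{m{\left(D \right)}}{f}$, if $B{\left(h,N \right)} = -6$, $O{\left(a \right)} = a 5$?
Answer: $- \frac{23}{9454} \approx -0.0024328$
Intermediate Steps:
$O{\left(a \right)} = 5 a$
$D = -75$ ($D = 5 \left(-15\right) = -75$)
$m{\left(L \right)} = -6 - L$
$f = -28362$ ($f = -28224 - 138 = -28362$)
$\frac{m{\left(D \right)}}{f} = \frac{-6 - -75}{-28362} = \left(-6 + 75\right) \left(- \frac{1}{28362}\right) = 69 \left(- \frac{1}{28362}\right) = - \frac{23}{9454}$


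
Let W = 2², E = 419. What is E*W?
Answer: 1676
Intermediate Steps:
W = 4
E*W = 419*4 = 1676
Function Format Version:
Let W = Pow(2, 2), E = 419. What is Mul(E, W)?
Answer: 1676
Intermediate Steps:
W = 4
Mul(E, W) = Mul(419, 4) = 1676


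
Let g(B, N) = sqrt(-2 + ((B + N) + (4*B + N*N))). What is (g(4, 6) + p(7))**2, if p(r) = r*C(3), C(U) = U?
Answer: 501 + 84*sqrt(15) ≈ 826.33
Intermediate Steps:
p(r) = 3*r (p(r) = r*3 = 3*r)
g(B, N) = sqrt(-2 + N + N**2 + 5*B) (g(B, N) = sqrt(-2 + ((B + N) + (4*B + N**2))) = sqrt(-2 + ((B + N) + (N**2 + 4*B))) = sqrt(-2 + (N + N**2 + 5*B)) = sqrt(-2 + N + N**2 + 5*B))
(g(4, 6) + p(7))**2 = (sqrt(-2 + 6 + 6**2 + 5*4) + 3*7)**2 = (sqrt(-2 + 6 + 36 + 20) + 21)**2 = (sqrt(60) + 21)**2 = (2*sqrt(15) + 21)**2 = (21 + 2*sqrt(15))**2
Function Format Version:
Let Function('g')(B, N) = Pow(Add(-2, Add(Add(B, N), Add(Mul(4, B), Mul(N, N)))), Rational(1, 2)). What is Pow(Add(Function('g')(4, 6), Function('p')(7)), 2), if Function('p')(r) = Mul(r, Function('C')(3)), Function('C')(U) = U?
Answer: Add(501, Mul(84, Pow(15, Rational(1, 2)))) ≈ 826.33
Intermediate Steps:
Function('p')(r) = Mul(3, r) (Function('p')(r) = Mul(r, 3) = Mul(3, r))
Function('g')(B, N) = Pow(Add(-2, N, Pow(N, 2), Mul(5, B)), Rational(1, 2)) (Function('g')(B, N) = Pow(Add(-2, Add(Add(B, N), Add(Mul(4, B), Pow(N, 2)))), Rational(1, 2)) = Pow(Add(-2, Add(Add(B, N), Add(Pow(N, 2), Mul(4, B)))), Rational(1, 2)) = Pow(Add(-2, Add(N, Pow(N, 2), Mul(5, B))), Rational(1, 2)) = Pow(Add(-2, N, Pow(N, 2), Mul(5, B)), Rational(1, 2)))
Pow(Add(Function('g')(4, 6), Function('p')(7)), 2) = Pow(Add(Pow(Add(-2, 6, Pow(6, 2), Mul(5, 4)), Rational(1, 2)), Mul(3, 7)), 2) = Pow(Add(Pow(Add(-2, 6, 36, 20), Rational(1, 2)), 21), 2) = Pow(Add(Pow(60, Rational(1, 2)), 21), 2) = Pow(Add(Mul(2, Pow(15, Rational(1, 2))), 21), 2) = Pow(Add(21, Mul(2, Pow(15, Rational(1, 2)))), 2)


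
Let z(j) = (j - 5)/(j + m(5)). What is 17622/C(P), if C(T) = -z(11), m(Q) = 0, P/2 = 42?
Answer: -32307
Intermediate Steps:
P = 84 (P = 2*42 = 84)
z(j) = (-5 + j)/j (z(j) = (j - 5)/(j + 0) = (-5 + j)/j)
C(T) = -6/11 (C(T) = -(-5 + 11)/11 = -6/11)
17622/C(P) = 17622/(-6/11) = 17622*(-11/6) = -32307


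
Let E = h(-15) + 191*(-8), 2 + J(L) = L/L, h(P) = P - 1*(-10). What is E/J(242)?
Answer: 1533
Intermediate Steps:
h(P) = 10 + P (h(P) = P + 10 = 10 + P)
J(L) = -1 (J(L) = -2 + L/L = -2 + 1 = -1)
E = -1533 (E = (10 - 15) + 191*(-8) = -5 - 1528 = -1533)
E/J(242) = -1533/(-1) = -1533*(-1) = 1533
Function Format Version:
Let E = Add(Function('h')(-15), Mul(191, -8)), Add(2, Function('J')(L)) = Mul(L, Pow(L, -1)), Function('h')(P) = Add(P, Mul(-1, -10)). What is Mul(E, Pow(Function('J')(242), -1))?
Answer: 1533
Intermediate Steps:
Function('h')(P) = Add(10, P) (Function('h')(P) = Add(P, 10) = Add(10, P))
Function('J')(L) = -1 (Function('J')(L) = Add(-2, Mul(L, Pow(L, -1))) = Add(-2, 1) = -1)
E = -1533 (E = Add(Add(10, -15), Mul(191, -8)) = Add(-5, -1528) = -1533)
Mul(E, Pow(Function('J')(242), -1)) = Mul(-1533, Pow(-1, -1)) = Mul(-1533, -1) = 1533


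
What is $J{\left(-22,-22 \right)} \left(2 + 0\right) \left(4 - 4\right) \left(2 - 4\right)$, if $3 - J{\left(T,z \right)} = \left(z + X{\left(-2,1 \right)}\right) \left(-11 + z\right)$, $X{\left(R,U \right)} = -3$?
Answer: $0$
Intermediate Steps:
$J{\left(T,z \right)} = 3 - \left(-11 + z\right) \left(-3 + z\right)$ ($J{\left(T,z \right)} = 3 - \left(z - 3\right) \left(-11 + z\right) = 3 - \left(-3 + z\right) \left(-11 + z\right) = 3 - \left(-11 + z\right) \left(-3 + z\right)$)
$J{\left(-22,-22 \right)} \left(2 + 0\right) \left(4 - 4\right) \left(2 - 4\right) = \left(-30 - \left(-22\right)^{2} + 14 \left(-22\right)\right) \left(2 + 0\right) \left(4 - 4\right) \left(2 - 4\right) = \left(-30 - 484 - 308\right) 2 \cdot 0 \left(-2\right) = \left(-30 - 484 - 308\right) 0 \left(-2\right) = \left(-822\right) 0 = 0$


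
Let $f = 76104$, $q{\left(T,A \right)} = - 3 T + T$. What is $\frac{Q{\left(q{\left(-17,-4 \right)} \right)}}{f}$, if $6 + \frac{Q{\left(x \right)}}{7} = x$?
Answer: $\frac{7}{2718} \approx 0.0025754$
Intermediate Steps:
$q{\left(T,A \right)} = - 2 T$
$Q{\left(x \right)} = -42 + 7 x$
$\frac{Q{\left(q{\left(-17,-4 \right)} \right)}}{f} = \frac{-42 + 7 \left(\left(-2\right) \left(-17\right)\right)}{76104} = \left(-42 + 7 \cdot 34\right) \frac{1}{76104} = \left(-42 + 238\right) \frac{1}{76104} = 196 \cdot \frac{1}{76104} = \frac{7}{2718}$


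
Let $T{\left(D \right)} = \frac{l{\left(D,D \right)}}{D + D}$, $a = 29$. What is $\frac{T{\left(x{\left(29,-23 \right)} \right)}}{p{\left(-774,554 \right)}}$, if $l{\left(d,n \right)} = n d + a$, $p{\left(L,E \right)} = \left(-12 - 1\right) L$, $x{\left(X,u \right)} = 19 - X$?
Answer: $- \frac{1}{1560} \approx -0.00064103$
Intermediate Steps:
$p{\left(L,E \right)} = - 13 L$
$l{\left(d,n \right)} = 29 + d n$ ($l{\left(d,n \right)} = n d + 29 = d n + 29 = 29 + d n$)
$T{\left(D \right)} = \frac{29 + D^{2}}{2 D}$ ($T{\left(D \right)} = \frac{29 + D D}{D + D} = \frac{29 + D^{2}}{2 D}$)
$\frac{T{\left(x{\left(29,-23 \right)} \right)}}{p{\left(-774,554 \right)}} = \frac{\frac{1}{2} \frac{1}{19 - 29} \left(29 + \left(19 - 29\right)^{2}\right)}{\left(-13\right) \left(-774\right)} = \frac{\frac{1}{2} \frac{1}{19 - 29} \left(29 + \left(19 - 29\right)^{2}\right)}{10062} = \frac{29 + \left(-10\right)^{2}}{2 \left(-10\right)} \frac{1}{10062} = \frac{1}{2} \left(- \frac{1}{10}\right) \left(29 + 100\right) \frac{1}{10062} = \frac{1}{2} \left(- \frac{1}{10}\right) 129 \cdot \frac{1}{10062} = \left(- \frac{129}{20}\right) \frac{1}{10062} = - \frac{1}{1560}$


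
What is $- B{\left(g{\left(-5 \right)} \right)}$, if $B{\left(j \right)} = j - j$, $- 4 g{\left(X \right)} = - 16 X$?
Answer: $0$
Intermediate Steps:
$g{\left(X \right)} = 4 X$ ($g{\left(X \right)} = - \frac{\left(-16\right) X}{4} = 4 X$)
$B{\left(j \right)} = 0$
$- B{\left(g{\left(-5 \right)} \right)} = \left(-1\right) 0 = 0$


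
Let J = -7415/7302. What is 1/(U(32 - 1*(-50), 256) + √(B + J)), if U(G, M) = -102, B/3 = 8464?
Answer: 744804/109434961 + √1353827083638/109434961 ≈ 0.017438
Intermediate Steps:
B = 25392 (B = 3*8464 = 25392)
J = -7415/7302 (J = -7415*1/7302 = -7415/7302 ≈ -1.0155)
1/(U(32 - 1*(-50), 256) + √(B + J)) = 1/(-102 + √(25392 - 7415/7302)) = 1/(-102 + √(185404969/7302)) = 1/(-102 + √1353827083638/7302)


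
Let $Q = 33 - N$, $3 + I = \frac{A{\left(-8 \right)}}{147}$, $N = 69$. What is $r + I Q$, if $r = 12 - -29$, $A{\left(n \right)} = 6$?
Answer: $\frac{7229}{49} \approx 147.53$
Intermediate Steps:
$r = 41$ ($r = 12 + 29 = 41$)
$I = - \frac{145}{49}$ ($I = -3 + \frac{6}{147} = -3 + 6 \cdot \frac{1}{147} = -3 + \frac{2}{49} = - \frac{145}{49} \approx -2.9592$)
$Q = -36$ ($Q = 33 - 69 = -36$)
$r + I Q = 41 - - \frac{5220}{49} = 41 + \frac{5220}{49} = \frac{7229}{49}$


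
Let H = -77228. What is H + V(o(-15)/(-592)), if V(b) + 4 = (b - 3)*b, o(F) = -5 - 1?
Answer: -6766761567/87616 ≈ -77232.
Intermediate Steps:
o(F) = -6
V(b) = -4 + b*(-3 + b) (V(b) = -4 + (b - 3)*b = -4 + (-3 + b)*b = -4 + b*(-3 + b))
H + V(o(-15)/(-592)) = -77228 + (-4 + (-6/(-592))² - (-18)/(-592)) = -77228 + (-4 + (-6*(-1/592))² - (-18)*(-1)/592) = -77228 + (-4 + (3/296)² - 3*3/296) = -77228 + (-4 + 9/87616 - 9/296) = -77228 - 353119/87616 = -6766761567/87616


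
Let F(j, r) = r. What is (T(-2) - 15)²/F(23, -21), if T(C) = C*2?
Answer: -361/21 ≈ -17.190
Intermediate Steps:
T(C) = 2*C
(T(-2) - 15)²/F(23, -21) = (2*(-2) - 15)²/(-21) = (-4 - 15)²*(-1/21) = (-19)²*(-1/21) = 361*(-1/21) = -361/21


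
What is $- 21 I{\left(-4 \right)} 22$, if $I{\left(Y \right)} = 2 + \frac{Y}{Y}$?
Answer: $-1386$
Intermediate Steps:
$I{\left(Y \right)} = 3$ ($I{\left(Y \right)} = 2 + 1 = 3$)
$- 21 I{\left(-4 \right)} 22 = \left(-21\right) 3 \cdot 22 = \left(-63\right) 22 = -1386$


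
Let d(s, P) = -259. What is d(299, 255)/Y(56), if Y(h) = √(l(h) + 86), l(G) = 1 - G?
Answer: -259*√31/31 ≈ -46.518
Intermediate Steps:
Y(h) = √(87 - h) (Y(h) = √((1 - h) + 86) = √(87 - h))
d(299, 255)/Y(56) = -259/√(87 - 1*56) = -259/√(87 - 56) = -259*√31/31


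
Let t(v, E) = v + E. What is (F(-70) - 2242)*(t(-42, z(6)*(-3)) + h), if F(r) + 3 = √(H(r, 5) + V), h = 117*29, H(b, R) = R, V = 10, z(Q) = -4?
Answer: -7549935 + 3363*√15 ≈ -7.5369e+6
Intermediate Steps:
h = 3393
t(v, E) = E + v
F(r) = -3 + √15 (F(r) = -3 + √(5 + 10) = -3 + √15)
(F(-70) - 2242)*(t(-42, z(6)*(-3)) + h) = ((-3 + √15) - 2242)*((-4*(-3) - 42) + 3393) = (-2245 + √15)*((12 - 42) + 3393) = (-2245 + √15)*(-30 + 3393) = (-2245 + √15)*3363 = -7549935 + 3363*√15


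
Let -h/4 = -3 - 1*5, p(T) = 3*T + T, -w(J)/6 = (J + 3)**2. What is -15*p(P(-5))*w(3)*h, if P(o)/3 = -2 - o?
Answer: 3732480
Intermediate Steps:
w(J) = -6*(3 + J)**2 (w(J) = -6*(J + 3)**2 = -6*(3 + J)**2)
P(o) = -6 - 3*o (P(o) = 3*(-2 - o) = -6 - 3*o)
p(T) = 4*T
h = 32 (h = -4*(-3 - 1*5) = -4*(-3 - 5) = -4*(-8) = 32)
-15*p(P(-5))*w(3)*h = -15*(4*(-6 - 3*(-5)))*-6*(3 + 3)**2*32 = -15*(4*(-6 + 15))*-6*6**2*32 = -15*(4*9)*-6*36*32 = -15*36*(-216*32) = -540*(-6912) = -1*(-3732480) = 3732480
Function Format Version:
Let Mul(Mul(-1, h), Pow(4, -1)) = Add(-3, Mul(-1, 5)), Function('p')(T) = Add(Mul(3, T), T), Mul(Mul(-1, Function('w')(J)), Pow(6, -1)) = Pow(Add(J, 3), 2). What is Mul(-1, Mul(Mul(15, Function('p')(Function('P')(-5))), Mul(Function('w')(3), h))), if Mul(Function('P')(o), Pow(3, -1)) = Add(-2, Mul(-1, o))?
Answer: 3732480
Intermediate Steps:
Function('w')(J) = Mul(-6, Pow(Add(3, J), 2)) (Function('w')(J) = Mul(-6, Pow(Add(J, 3), 2)) = Mul(-6, Pow(Add(3, J), 2)))
Function('P')(o) = Add(-6, Mul(-3, o)) (Function('P')(o) = Mul(3, Add(-2, Mul(-1, o))) = Add(-6, Mul(-3, o)))
Function('p')(T) = Mul(4, T)
h = 32 (h = Mul(-4, Add(-3, Mul(-1, 5))) = Mul(-4, Add(-3, -5)) = Mul(-4, -8) = 32)
Mul(-1, Mul(Mul(15, Function('p')(Function('P')(-5))), Mul(Function('w')(3), h))) = Mul(-1, Mul(Mul(15, Mul(4, Add(-6, Mul(-3, -5)))), Mul(Mul(-6, Pow(Add(3, 3), 2)), 32))) = Mul(-1, Mul(Mul(15, Mul(4, Add(-6, 15))), Mul(Mul(-6, Pow(6, 2)), 32))) = Mul(-1, Mul(Mul(15, Mul(4, 9)), Mul(Mul(-6, 36), 32))) = Mul(-1, Mul(Mul(15, 36), Mul(-216, 32))) = Mul(-1, Mul(540, -6912)) = Mul(-1, -3732480) = 3732480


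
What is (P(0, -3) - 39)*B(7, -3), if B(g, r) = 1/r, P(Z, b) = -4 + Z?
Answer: 43/3 ≈ 14.333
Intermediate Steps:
(P(0, -3) - 39)*B(7, -3) = ((-4 + 0) - 39)/(-3) = (-4 - 39)*(-⅓) = -43*(-⅓) = 43/3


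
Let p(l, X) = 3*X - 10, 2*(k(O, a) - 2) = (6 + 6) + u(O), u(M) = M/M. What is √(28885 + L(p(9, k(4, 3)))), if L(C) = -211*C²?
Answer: I*√87231/2 ≈ 147.67*I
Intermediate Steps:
u(M) = 1
k(O, a) = 17/2 (k(O, a) = 2 + ((6 + 6) + 1)/2 = 2 + (12 + 1)/2 = 2 + (½)*13 = 2 + 13/2 = 17/2)
p(l, X) = -10 + 3*X
√(28885 + L(p(9, k(4, 3)))) = √(28885 - 211*(-10 + 3*(17/2))²) = √(28885 - 211*(-10 + 51/2)²) = √(28885 - 211*(31/2)²) = √(28885 - 211*961/4) = √(28885 - 202771/4) = √(-87231/4) = I*√87231/2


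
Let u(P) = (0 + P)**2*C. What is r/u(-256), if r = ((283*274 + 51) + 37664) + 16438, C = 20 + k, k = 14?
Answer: 131695/2228224 ≈ 0.059103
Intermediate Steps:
C = 34 (C = 20 + 14 = 34)
u(P) = 34*P**2 (u(P) = (0 + P)**2*34 = P**2*34 = 34*P**2)
r = 131695 (r = ((77542 + 51) + 37664) + 16438 = (77593 + 37664) + 16438 = 115257 + 16438 = 131695)
r/u(-256) = 131695/((34*(-256)**2)) = 131695/((34*65536)) = 131695/2228224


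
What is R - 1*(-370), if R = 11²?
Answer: 491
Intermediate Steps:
R = 121
R - 1*(-370) = 121 - 1*(-370) = 121 + 370 = 491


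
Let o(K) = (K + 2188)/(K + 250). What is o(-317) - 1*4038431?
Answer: -270576748/67 ≈ -4.0385e+6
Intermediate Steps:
o(K) = (2188 + K)/(250 + K)
o(-317) - 1*4038431 = (2188 - 317)/(250 - 317) - 1*4038431 = 1871/(-67) - 4038431 = -1/67*1871 - 4038431 = -1871/67 - 4038431 = -270576748/67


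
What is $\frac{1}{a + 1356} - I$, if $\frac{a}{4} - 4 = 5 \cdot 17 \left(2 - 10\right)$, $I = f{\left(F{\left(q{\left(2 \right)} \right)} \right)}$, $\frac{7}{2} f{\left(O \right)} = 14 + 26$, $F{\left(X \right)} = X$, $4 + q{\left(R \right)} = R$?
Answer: $- \frac{107847}{9436} \approx -11.429$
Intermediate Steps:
$q{\left(R \right)} = -4 + R$
$f{\left(O \right)} = \frac{80}{7}$ ($f{\left(O \right)} = \frac{2 \left(14 + 26\right)}{7} = \frac{2}{7} \cdot 40 = \frac{80}{7}$)
$I = \frac{80}{7} \approx 11.429$
$a = -2704$ ($a = 16 + 4 \cdot 5 \cdot 17 \left(2 - 10\right) = 16 + 4 \cdot 85 \left(2 - 10\right) = 16 + 4 \cdot 85 \left(-8\right) = 16 + 4 \left(-680\right) = 16 - 2720 = -2704$)
$\frac{1}{a + 1356} - I = \frac{1}{-2704 + 1356} - \frac{80}{7} = \frac{1}{-1348} - \frac{80}{7} = - \frac{1}{1348} - \frac{80}{7} = - \frac{107847}{9436}$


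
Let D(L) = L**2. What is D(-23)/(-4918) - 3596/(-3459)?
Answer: 15855317/17011362 ≈ 0.93204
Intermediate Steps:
D(-23)/(-4918) - 3596/(-3459) = (-23)**2/(-4918) - 3596/(-3459) = 529*(-1/4918) - 3596*(-1/3459) = -529/4918 + 3596/3459 = 15855317/17011362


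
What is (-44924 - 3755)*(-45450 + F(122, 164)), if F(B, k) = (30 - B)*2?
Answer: 2221417486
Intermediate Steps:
F(B, k) = 60 - 2*B
(-44924 - 3755)*(-45450 + F(122, 164)) = (-44924 - 3755)*(-45450 + (60 - 2*122)) = -48679*(-45450 + (60 - 244)) = -48679*(-45450 - 184) = -48679*(-45634) = 2221417486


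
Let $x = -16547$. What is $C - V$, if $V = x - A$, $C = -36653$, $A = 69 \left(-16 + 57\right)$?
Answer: $-17277$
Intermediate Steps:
$A = 2829$ ($A = 69 \cdot 41 = 2829$)
$V = -19376$ ($V = -16547 - 2829 = -19376$)
$C - V = -36653 - -19376 = -36653 + 19376 = -17277$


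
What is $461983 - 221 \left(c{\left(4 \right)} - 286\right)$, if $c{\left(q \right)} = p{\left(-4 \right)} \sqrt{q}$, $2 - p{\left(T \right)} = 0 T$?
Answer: $524305$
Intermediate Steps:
$p{\left(T \right)} = 2$ ($p{\left(T \right)} = 2 - 0 T = 2 - 0 = 2 + 0 = 2$)
$c{\left(q \right)} = 2 \sqrt{q}$
$461983 - 221 \left(c{\left(4 \right)} - 286\right) = 461983 - 221 \left(2 \sqrt{4} - 286\right) = 461983 - 221 \left(2 \cdot 2 - 286\right) = 461983 - 221 \left(4 - 286\right) = 461983 - 221 \left(-282\right) = 461983 - -62322 = 461983 + 62322 = 524305$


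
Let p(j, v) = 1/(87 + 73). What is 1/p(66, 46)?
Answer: 160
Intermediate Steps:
p(j, v) = 1/160
1/p(66, 46) = 1/(1/160) = 160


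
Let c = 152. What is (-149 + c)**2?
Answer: 9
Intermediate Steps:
(-149 + c)**2 = (-149 + 152)**2 = 3**2 = 9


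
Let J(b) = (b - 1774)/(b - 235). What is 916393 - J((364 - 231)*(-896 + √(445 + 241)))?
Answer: 13053950480986743/14244941755 - 1432809*√14/14244941755 ≈ 9.1639e+5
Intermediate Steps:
J(b) = (-1774 + b)/(-235 + b)
916393 - J((364 - 231)*(-896 + √(445 + 241))) = 916393 - (-1774 + (364 - 231)*(-896 + √(445 + 241)))/(-235 + (364 - 231)*(-896 + √(445 + 241))) = 916393 - (-1774 + 133*(-896 + √686))/(-235 + 133*(-896 + √686)) = 916393 - (-1774 + 133*(-896 + 7*√14))/(-235 + 133*(-896 + 7*√14)) = 916393 - (-1774 + (-119168 + 931*√14))/(-235 + (-119168 + 931*√14)) = 916393 - (-120942 + 931*√14)/(-119403 + 931*√14)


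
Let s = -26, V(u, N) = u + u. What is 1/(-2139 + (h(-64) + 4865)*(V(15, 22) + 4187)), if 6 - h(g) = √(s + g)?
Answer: 10269434/210923349599717 + 12651*I*√10/421846699199434 ≈ 4.8688e-8 + 9.4835e-11*I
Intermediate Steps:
V(u, N) = 2*u
h(g) = 6 - √(-26 + g)
1/(-2139 + (h(-64) + 4865)*(V(15, 22) + 4187)) = 1/(-2139 + ((6 - √(-26 - 64)) + 4865)*(2*15 + 4187)) = 1/(-2139 + ((6 - √(-90)) + 4865)*(30 + 4187)) = 1/(-2139 + ((6 - 3*I*√10) + 4865)*4217) = 1/(-2139 + (4871 - 3*I*√10)*4217) = 1/(-2139 + (20541007 - 12651*I*√10)) = 1/(20538868 - 12651*I*√10)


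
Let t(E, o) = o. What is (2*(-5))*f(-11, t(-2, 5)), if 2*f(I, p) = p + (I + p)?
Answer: 5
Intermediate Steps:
f(I, p) = p + I/2 (f(I, p) = (p + (I + p))/2 = (I + 2*p)/2 = p + I/2)
(2*(-5))*f(-11, t(-2, 5)) = (2*(-5))*(5 + (½)*(-11)) = -10*(5 - 11/2) = -10*(-½) = 5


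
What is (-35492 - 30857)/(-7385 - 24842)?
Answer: 66349/32227 ≈ 2.0588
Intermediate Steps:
(-35492 - 30857)/(-7385 - 24842) = -66349/(-32227) = -66349*(-1/32227) = 66349/32227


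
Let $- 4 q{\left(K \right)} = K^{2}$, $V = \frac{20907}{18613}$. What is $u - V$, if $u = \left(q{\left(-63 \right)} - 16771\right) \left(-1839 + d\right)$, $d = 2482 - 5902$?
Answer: $\frac{6955077319023}{74452} \approx 9.3417 \cdot 10^{7}$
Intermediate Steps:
$d = -3420$
$V = \frac{20907}{18613}$ ($V = 20907 \cdot \frac{1}{18613} = \frac{20907}{18613} \approx 1.1232$)
$q{\left(K \right)} = - \frac{K^{2}}{4}$
$u = \frac{373667727}{4}$ ($u = \left(- \frac{\left(-63\right)^{2}}{4} - 16771\right) \left(-1839 - 3420\right) = \left(\left(- \frac{1}{4}\right) 3969 - 16771\right) \left(-5259\right) = \left(- \frac{3969}{4} - 16771\right) \left(-5259\right) = \left(- \frac{71053}{4}\right) \left(-5259\right) = \frac{373667727}{4} \approx 9.3417 \cdot 10^{7}$)
$u - V = \frac{373667727}{4} - \frac{20907}{18613} = \frac{6955077319023}{74452}$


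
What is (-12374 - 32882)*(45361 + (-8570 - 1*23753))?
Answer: -590047728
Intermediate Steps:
(-12374 - 32882)*(45361 + (-8570 - 1*23753)) = -45256*(45361 + (-8570 - 23753)) = -45256*(45361 - 32323) = -45256*13038 = -590047728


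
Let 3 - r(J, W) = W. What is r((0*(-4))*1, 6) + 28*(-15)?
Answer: -423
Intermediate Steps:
r(J, W) = 3 - W
r((0*(-4))*1, 6) + 28*(-15) = (3 - 1*6) + 28*(-15) = (3 - 6) - 420 = -3 - 420 = -423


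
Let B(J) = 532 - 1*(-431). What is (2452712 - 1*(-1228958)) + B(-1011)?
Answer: 3682633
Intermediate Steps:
B(J) = 963 (B(J) = 532 + 431 = 963)
(2452712 - 1*(-1228958)) + B(-1011) = (2452712 - 1*(-1228958)) + 963 = (2452712 + 1228958) + 963 = 3681670 + 963 = 3682633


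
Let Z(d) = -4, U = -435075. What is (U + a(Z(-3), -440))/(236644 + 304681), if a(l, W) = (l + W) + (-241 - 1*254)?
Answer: -436014/541325 ≈ -0.80546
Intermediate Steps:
a(l, W) = -495 + W + l (a(l, W) = (W + l) + (-241 - 254) = (W + l) - 495 = -495 + W + l)
(U + a(Z(-3), -440))/(236644 + 304681) = (-435075 + (-495 - 440 - 4))/(236644 + 304681) = (-435075 - 939)/541325 = -436014*1/541325 = -436014/541325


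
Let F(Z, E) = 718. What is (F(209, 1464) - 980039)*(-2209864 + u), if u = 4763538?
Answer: -2500866575354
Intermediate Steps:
(F(209, 1464) - 980039)*(-2209864 + u) = (718 - 980039)*(-2209864 + 4763538) = -979321*2553674 = -2500866575354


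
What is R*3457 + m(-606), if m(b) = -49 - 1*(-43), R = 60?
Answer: 207414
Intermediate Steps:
m(b) = -6 (m(b) = -49 + 43 = -6)
R*3457 + m(-606) = 60*3457 - 6 = 207420 - 6 = 207414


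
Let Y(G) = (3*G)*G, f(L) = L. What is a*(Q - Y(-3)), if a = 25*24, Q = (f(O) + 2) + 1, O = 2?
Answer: -13200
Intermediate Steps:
Q = 5 (Q = (2 + 2) + 1 = 4 + 1 = 5)
Y(G) = 3*G**2
a = 600
a*(Q - Y(-3)) = 600*(5 - 3*(-3)**2) = 600*(5 - 3*9) = 600*(5 - 1*27) = 600*(5 - 27) = 600*(-22) = -13200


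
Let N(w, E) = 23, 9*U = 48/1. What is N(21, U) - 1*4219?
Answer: -4196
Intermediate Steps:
U = 16/3 (U = (48/1)/9 = (48*1)/9 = (⅑)*48 = 16/3 ≈ 5.3333)
N(21, U) - 1*4219 = 23 - 1*4219 = 23 - 4219 = -4196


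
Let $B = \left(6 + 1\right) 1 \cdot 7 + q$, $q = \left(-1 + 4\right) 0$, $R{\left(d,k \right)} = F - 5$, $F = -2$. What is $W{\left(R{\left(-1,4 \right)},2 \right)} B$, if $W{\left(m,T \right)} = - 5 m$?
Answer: $1715$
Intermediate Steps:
$R{\left(d,k \right)} = -7$ ($R{\left(d,k \right)} = -2 - 5 = -7$)
$q = 0$ ($q = 3 \cdot 0 = 0$)
$B = 49$ ($B = \left(6 + 1\right) 1 \cdot 7 + 0 = 7 \cdot 1 \cdot 7 + 0 = 7 \cdot 7 + 0 = 49 + 0 = 49$)
$W{\left(R{\left(-1,4 \right)},2 \right)} B = \left(-5\right) \left(-7\right) 49 = 35 \cdot 49 = 1715$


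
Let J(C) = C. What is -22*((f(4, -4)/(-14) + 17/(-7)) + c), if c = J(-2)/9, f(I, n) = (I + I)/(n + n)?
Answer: 3575/63 ≈ 56.746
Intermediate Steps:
f(I, n) = I/n (f(I, n) = (2*I)/((2*n)) = (2*I)*(1/(2*n)) = I/n)
c = -2/9 ≈ -0.22222
-22*((f(4, -4)/(-14) + 17/(-7)) + c) = -22*(((4/(-4))/(-14) + 17/(-7)) - 2/9) = -22*(((4*(-¼))*(-1/14) + 17*(-⅐)) - 2/9) = -22*((-1*(-1/14) - 17/7) - 2/9) = -22*((1/14 - 17/7) - 2/9) = -22*(-33/14 - 2/9) = -22*(-325/126) = 3575/63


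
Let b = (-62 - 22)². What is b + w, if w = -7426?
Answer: -370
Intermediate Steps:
b = 7056 (b = (-84)² = 7056)
b + w = 7056 - 7426 = -370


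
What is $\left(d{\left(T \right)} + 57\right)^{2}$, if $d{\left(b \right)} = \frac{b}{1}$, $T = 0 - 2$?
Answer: $3025$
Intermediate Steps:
$T = -2$ ($T = 0 - 2 = -2$)
$d{\left(b \right)} = b$ ($d{\left(b \right)} = b 1 = b$)
$\left(d{\left(T \right)} + 57\right)^{2} = \left(-2 + 57\right)^{2} = 55^{2} = 3025$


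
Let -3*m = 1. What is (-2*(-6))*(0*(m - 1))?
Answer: 0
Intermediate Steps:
m = -⅓ (m = -⅓*1 = -⅓ ≈ -0.33333)
(-2*(-6))*(0*(m - 1)) = (-2*(-6))*(0*(-⅓ - 1)) = 12*(0*(-4/3)) = 12*0 = 0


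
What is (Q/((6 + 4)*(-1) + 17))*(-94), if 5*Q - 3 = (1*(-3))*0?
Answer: -282/35 ≈ -8.0571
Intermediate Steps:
Q = ⅗ (Q = ⅗ + ((1*(-3))*0)/5 = ⅗ + (-3*0)/5 = ⅗ + (⅕)*0 = ⅗ + 0 = ⅗ ≈ 0.60000)
(Q/((6 + 4)*(-1) + 17))*(-94) = (3/(5*((6 + 4)*(-1) + 17)))*(-94) = (3/(5*(10*(-1) + 17)))*(-94) = (3/(5*(-10 + 17)))*(-94) = ((⅗)/7)*(-94) = ((⅗)*(⅐))*(-94) = (3/35)*(-94) = -282/35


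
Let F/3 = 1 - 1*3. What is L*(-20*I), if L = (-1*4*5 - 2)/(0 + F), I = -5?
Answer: 1100/3 ≈ 366.67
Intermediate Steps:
F = -6 (F = 3*(1 - 1*3) = 3*(1 - 3) = 3*(-2) = -6)
L = 11/3 (L = (-1*4*5 - 2)/(0 - 6) = (-4*5 - 2)/(-6) = (-20 - 2)*(-⅙) = -22*(-⅙) = 11/3 ≈ 3.6667)
L*(-20*I) = 11*(-20*(-5))/3 = (11/3)*100 = 1100/3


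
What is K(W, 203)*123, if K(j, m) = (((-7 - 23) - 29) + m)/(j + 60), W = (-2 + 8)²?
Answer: 369/2 ≈ 184.50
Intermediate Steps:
W = 36 (W = 6² = 36)
K(j, m) = (-59 + m)/(60 + j) (K(j, m) = ((-30 - 29) + m)/(60 + j) = (-59 + m)/(60 + j))
K(W, 203)*123 = ((-59 + 203)/(60 + 36))*123 = (144/96)*123 = ((1/96)*144)*123 = (3/2)*123 = 369/2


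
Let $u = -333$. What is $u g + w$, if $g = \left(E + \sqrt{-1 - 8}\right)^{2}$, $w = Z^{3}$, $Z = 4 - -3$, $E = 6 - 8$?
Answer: $2008 + 3996 i \approx 2008.0 + 3996.0 i$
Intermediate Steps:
$E = -2$ ($E = 6 - 8 = -2$)
$Z = 7$ ($Z = 4 + 3 = 7$)
$w = 343$ ($w = 7^{3} = 343$)
$g = \left(-2 + 3 i\right)^{2}$ ($g = \left(-2 + \sqrt{-1 - 8}\right)^{2} = \left(-2 + \sqrt{-9}\right)^{2} = \left(-2 + 3 i\right)^{2} \approx -5.0 - 12.0 i$)
$u g + w = - 333 \left(2 - 3 i\right)^{2} + 343 = 343 - 333 \left(2 - 3 i\right)^{2}$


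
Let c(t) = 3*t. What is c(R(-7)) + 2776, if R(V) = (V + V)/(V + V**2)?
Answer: 2775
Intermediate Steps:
R(V) = 2*V/(V + V**2) (R(V) = (2*V)/(V + V**2) = 2*V/(V + V**2))
c(R(-7)) + 2776 = 3*(2/(1 - 7)) + 2776 = 3*(2/(-6)) + 2776 = 3*(2*(-1/6)) + 2776 = 3*(-1/3) + 2776 = -1 + 2776 = 2775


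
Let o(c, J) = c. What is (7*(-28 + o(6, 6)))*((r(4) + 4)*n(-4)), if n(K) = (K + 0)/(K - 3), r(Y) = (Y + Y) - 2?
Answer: -880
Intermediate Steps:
r(Y) = -2 + 2*Y (r(Y) = 2*Y - 2 = -2 + 2*Y)
n(K) = K/(-3 + K)
(7*(-28 + o(6, 6)))*((r(4) + 4)*n(-4)) = (7*(-28 + 6))*(((-2 + 2*4) + 4)*(-4/(-3 - 4))) = (7*(-22))*(((-2 + 8) + 4)*(-4/(-7))) = -154*(6 + 4)*(-4*(-⅐)) = -1540*4/7 = -154*40/7 = -880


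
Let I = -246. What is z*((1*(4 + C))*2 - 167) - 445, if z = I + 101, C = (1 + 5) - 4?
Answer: 22030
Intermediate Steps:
C = 2 (C = 6 - 4 = 2)
z = -145 (z = -246 + 101 = -145)
z*((1*(4 + C))*2 - 167) - 445 = -145*((1*(4 + 2))*2 - 167) - 445 = -145*((1*6)*2 - 167) - 445 = -145*(6*2 - 167) - 445 = -145*(12 - 167) - 445 = -145*(-155) - 445 = 22475 - 445 = 22030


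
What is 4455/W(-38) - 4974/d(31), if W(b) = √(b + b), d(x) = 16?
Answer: -2487/8 - 4455*I*√19/38 ≈ -310.88 - 511.02*I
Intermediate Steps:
W(b) = √2*√b (W(b) = √(2*b) = √2*√b)
4455/W(-38) - 4974/d(31) = 4455/((√2*√(-38))) - 4974/16 = 4455/((√2*(I*√38))) - 4974*1/16 = 4455/((2*I*√19)) - 2487/8 = 4455*(-I*√19/38) - 2487/8 = -4455*I*√19/38 - 2487/8 = -2487/8 - 4455*I*√19/38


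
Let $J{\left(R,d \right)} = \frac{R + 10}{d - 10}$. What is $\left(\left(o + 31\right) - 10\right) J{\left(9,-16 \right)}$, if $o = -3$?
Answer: $- \frac{171}{13} \approx -13.154$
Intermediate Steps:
$J{\left(R,d \right)} = \frac{10 + R}{-10 + d}$
$\left(\left(o + 31\right) - 10\right) J{\left(9,-16 \right)} = \left(\left(-3 + 31\right) - 10\right) \frac{10 + 9}{-10 - 16} = \left(28 - 10\right) \frac{1}{-26} \cdot 19 = 18 \left(\left(- \frac{1}{26}\right) 19\right) = 18 \left(- \frac{19}{26}\right) = - \frac{171}{13}$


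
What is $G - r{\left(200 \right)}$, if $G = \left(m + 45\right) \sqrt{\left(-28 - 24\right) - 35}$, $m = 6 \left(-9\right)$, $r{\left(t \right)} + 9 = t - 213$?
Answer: $22 - 9 i \sqrt{87} \approx 22.0 - 83.946 i$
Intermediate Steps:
$r{\left(t \right)} = -222 + t$ ($r{\left(t \right)} = -9 + \left(t - 213\right) = -9 + \left(-213 + t\right) = -222 + t$)
$m = -54$
$G = - 9 i \sqrt{87}$ ($G = \left(-54 + 45\right) \sqrt{\left(-28 - 24\right) - 35} = - 9 \sqrt{-52 - 35} = - 9 \sqrt{-87} = - 9 i \sqrt{87} \approx - 83.946 i$)
$G - r{\left(200 \right)} = - 9 i \sqrt{87} - \left(-222 + 200\right) = - 9 i \sqrt{87} - -22 = - 9 i \sqrt{87} + 22 = 22 - 9 i \sqrt{87}$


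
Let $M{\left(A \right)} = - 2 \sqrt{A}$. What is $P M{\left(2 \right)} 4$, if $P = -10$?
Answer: $80 \sqrt{2} \approx 113.14$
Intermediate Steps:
$P M{\left(2 \right)} 4 = - 10 \left(- 2 \sqrt{2}\right) 4 = 20 \sqrt{2} \cdot 4 = 80 \sqrt{2}$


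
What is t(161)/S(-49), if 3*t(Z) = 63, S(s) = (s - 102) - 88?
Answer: -21/239 ≈ -0.087866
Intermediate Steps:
S(s) = -190 + s (S(s) = (-102 + s) - 88 = -190 + s)
t(Z) = 21 (t(Z) = (1/3)*63 = 21)
t(161)/S(-49) = 21/(-190 - 49) = 21/(-239) = 21*(-1/239) = -21/239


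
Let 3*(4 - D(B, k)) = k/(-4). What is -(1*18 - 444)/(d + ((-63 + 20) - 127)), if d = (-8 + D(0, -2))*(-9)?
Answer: -852/265 ≈ -3.2151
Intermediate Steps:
D(B, k) = 4 + k/12 (D(B, k) = 4 - k/(3*(-4)) = 4 - k*(-1)/(3*4) = 4 - (-1)*k/12 = 4 + k/12)
d = 75/2 (d = (-8 + (4 + (1/12)*(-2)))*(-9) = (-8 + (4 - 1/6))*(-9) = (-8 + 23/6)*(-9) = -25/6*(-9) = 75/2 ≈ 37.500)
-(1*18 - 444)/(d + ((-63 + 20) - 127)) = -(1*18 - 444)/(75/2 + ((-63 + 20) - 127)) = -(18 - 444)/(75/2 + (-43 - 127)) = -(-426)/(75/2 - 170) = -(-426)/(-265/2) = -(-426)*(-2)/265 = -1*852/265 = -852/265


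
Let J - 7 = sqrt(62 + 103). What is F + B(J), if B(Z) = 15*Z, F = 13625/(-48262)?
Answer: 5053885/48262 + 15*sqrt(165) ≈ 297.40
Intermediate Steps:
F = -13625/48262 (F = 13625*(-1/48262) = -13625/48262 ≈ -0.28231)
J = 7 + sqrt(165) (J = 7 + sqrt(62 + 103) = 7 + sqrt(165) ≈ 19.845)
F + B(J) = -13625/48262 + 15*(7 + sqrt(165)) = -13625/48262 + (105 + 15*sqrt(165)) = 5053885/48262 + 15*sqrt(165)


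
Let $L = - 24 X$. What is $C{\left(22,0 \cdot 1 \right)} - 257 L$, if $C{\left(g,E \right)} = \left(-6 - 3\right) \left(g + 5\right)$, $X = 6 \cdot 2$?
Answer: $73773$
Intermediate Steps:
$X = 12$
$C{\left(g,E \right)} = -45 - 9 g$ ($C{\left(g,E \right)} = - 9 \left(5 + g\right) = -45 - 9 g$)
$L = -288$ ($L = \left(-24\right) 12 = -288$)
$C{\left(22,0 \cdot 1 \right)} - 257 L = \left(-45 - 198\right) - -74016 = \left(-45 - 198\right) + 74016 = -243 + 74016 = 73773$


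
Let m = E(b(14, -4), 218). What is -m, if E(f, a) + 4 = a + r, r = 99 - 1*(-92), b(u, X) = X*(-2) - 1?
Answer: -405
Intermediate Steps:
b(u, X) = -1 - 2*X (b(u, X) = -2*X - 1 = -1 - 2*X)
r = 191 (r = 99 + 92 = 191)
E(f, a) = 187 + a (E(f, a) = -4 + (a + 191) = -4 + (191 + a) = 187 + a)
m = 405 (m = 187 + 218 = 405)
-m = -1*405 = -405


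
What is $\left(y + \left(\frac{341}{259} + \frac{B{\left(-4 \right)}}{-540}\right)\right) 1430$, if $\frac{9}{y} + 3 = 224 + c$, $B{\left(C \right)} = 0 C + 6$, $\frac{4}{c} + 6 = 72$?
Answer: $\frac{6547032349}{3400929} \approx 1925.1$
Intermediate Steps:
$c = \frac{2}{33}$ ($c = \frac{4}{-6 + 72} = \frac{4}{66} = 4 \cdot \frac{1}{66} = \frac{2}{33} \approx 0.060606$)
$B{\left(C \right)} = 6$ ($B{\left(C \right)} = 0 + 6 = 6$)
$y = \frac{297}{7295}$ ($y = \frac{9}{-3 + \left(224 + \frac{2}{33}\right)} = \frac{9}{-3 + \frac{7394}{33}} = \frac{9}{\frac{7295}{33}} = 9 \cdot \frac{33}{7295} = \frac{297}{7295} \approx 0.040713$)
$\left(y + \left(\frac{341}{259} + \frac{B{\left(-4 \right)}}{-540}\right)\right) 1430 = \left(\frac{297}{7295} + \left(\frac{341}{259} + \frac{6}{-540}\right)\right) 1430 = \left(\frac{297}{7295} + \left(341 \cdot \frac{1}{259} + 6 \left(- \frac{1}{540}\right)\right)\right) 1430 = \left(\frac{297}{7295} + \left(\frac{341}{259} - \frac{1}{90}\right)\right) 1430 = \left(\frac{297}{7295} + \frac{30431}{23310}\right) 1430 = \frac{45783443}{34009290} \cdot 1430 = \frac{6547032349}{3400929}$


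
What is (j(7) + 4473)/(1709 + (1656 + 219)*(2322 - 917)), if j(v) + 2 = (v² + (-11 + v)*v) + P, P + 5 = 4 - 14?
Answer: 407/239644 ≈ 0.0016984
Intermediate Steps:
P = -15 (P = -5 + (4 - 14) = -5 - 10 = -15)
j(v) = -17 + v² + v*(-11 + v) (j(v) = -2 + ((v² + (-11 + v)*v) - 15) = -2 + ((v² + v*(-11 + v)) - 15) = -2 + (-15 + v² + v*(-11 + v)) = -17 + v² + v*(-11 + v))
(j(7) + 4473)/(1709 + (1656 + 219)*(2322 - 917)) = ((-17 - 11*7 + 2*7²) + 4473)/(1709 + (1656 + 219)*(2322 - 917)) = ((-17 - 77 + 2*49) + 4473)/(1709 + 1875*1405) = ((-17 - 77 + 98) + 4473)/(1709 + 2634375) = (4 + 4473)/2636084 = 4477*(1/2636084) = 407/239644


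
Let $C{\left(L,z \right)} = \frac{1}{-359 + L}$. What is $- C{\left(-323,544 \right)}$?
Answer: $\frac{1}{682} \approx 0.0014663$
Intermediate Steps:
$- C{\left(-323,544 \right)} = - \frac{1}{-359 - 323} = - \frac{1}{-682} = \left(-1\right) \left(- \frac{1}{682}\right) = \frac{1}{682}$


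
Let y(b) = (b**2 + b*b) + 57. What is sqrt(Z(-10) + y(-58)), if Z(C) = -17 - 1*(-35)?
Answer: sqrt(6803) ≈ 82.480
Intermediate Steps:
Z(C) = 18 (Z(C) = -17 + 35 = 18)
y(b) = 57 + 2*b**2 (y(b) = (b**2 + b**2) + 57 = 2*b**2 + 57 = 57 + 2*b**2)
sqrt(Z(-10) + y(-58)) = sqrt(18 + (57 + 2*(-58)**2)) = sqrt(18 + (57 + 2*3364)) = sqrt(18 + (57 + 6728)) = sqrt(18 + 6785) = sqrt(6803)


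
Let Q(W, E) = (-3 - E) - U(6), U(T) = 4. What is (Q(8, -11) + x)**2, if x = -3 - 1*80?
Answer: 6241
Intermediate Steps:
Q(W, E) = -7 - E (Q(W, E) = (-3 - E) - 1*4 = (-3 - E) - 4 = -7 - E)
x = -83 (x = -3 - 80 = -83)
(Q(8, -11) + x)**2 = ((-7 - 1*(-11)) - 83)**2 = ((-7 + 11) - 83)**2 = (4 - 83)**2 = (-79)**2 = 6241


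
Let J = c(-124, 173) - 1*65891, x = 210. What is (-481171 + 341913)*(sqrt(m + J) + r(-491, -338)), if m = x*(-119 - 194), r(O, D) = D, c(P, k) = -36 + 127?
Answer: 47069204 - 139258*I*sqrt(131530) ≈ 4.7069e+7 - 5.0505e+7*I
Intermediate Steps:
c(P, k) = 91
m = -65730 (m = 210*(-119 - 194) = 210*(-313) = -65730)
J = -65800 (J = 91 - 1*65891 = 91 - 65891 = -65800)
(-481171 + 341913)*(sqrt(m + J) + r(-491, -338)) = (-481171 + 341913)*(sqrt(-65730 - 65800) - 338) = -139258*(sqrt(-131530) - 338) = -139258*(I*sqrt(131530) - 338) = -139258*(-338 + I*sqrt(131530)) = 47069204 - 139258*I*sqrt(131530)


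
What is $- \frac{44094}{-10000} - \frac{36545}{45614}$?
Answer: $\frac{411463429}{114035000} \approx 3.6082$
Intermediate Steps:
$- \frac{44094}{-10000} - \frac{36545}{45614} = \left(-44094\right) \left(- \frac{1}{10000}\right) - \frac{36545}{45614} = \frac{22047}{5000} - \frac{36545}{45614} = \frac{411463429}{114035000}$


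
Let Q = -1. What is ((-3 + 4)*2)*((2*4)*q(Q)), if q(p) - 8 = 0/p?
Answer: 128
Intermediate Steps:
q(p) = 8 (q(p) = 8 + 0/p = 8 + 0 = 8)
((-3 + 4)*2)*((2*4)*q(Q)) = ((-3 + 4)*2)*((2*4)*8) = (1*2)*(8*8) = 2*64 = 128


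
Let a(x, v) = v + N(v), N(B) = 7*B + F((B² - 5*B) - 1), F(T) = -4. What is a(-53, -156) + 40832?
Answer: 39580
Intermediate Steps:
N(B) = -4 + 7*B (N(B) = 7*B - 4 = -4 + 7*B)
a(x, v) = -4 + 8*v (a(x, v) = v + (-4 + 7*v) = -4 + 8*v)
a(-53, -156) + 40832 = (-4 + 8*(-156)) + 40832 = (-4 - 1248) + 40832 = -1252 + 40832 = 39580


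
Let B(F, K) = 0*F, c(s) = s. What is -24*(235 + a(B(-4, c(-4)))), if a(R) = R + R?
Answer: -5640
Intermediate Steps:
B(F, K) = 0
a(R) = 2*R
-24*(235 + a(B(-4, c(-4)))) = -24*(235 + 2*0) = -24*(235 + 0) = -24*235 = -5640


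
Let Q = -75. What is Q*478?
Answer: -35850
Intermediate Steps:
Q*478 = -75*478 = -35850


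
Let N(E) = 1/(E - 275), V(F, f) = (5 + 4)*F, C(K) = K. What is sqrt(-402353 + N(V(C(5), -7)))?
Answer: I*sqrt(21284473930)/230 ≈ 634.31*I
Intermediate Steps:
V(F, f) = 9*F
N(E) = 1/(-275 + E)
sqrt(-402353 + N(V(C(5), -7))) = sqrt(-402353 + 1/(-275 + 9*5)) = sqrt(-402353 + 1/(-275 + 45)) = sqrt(-402353 + 1/(-230)) = sqrt(-402353 - 1/230) = sqrt(-92541191/230) = I*sqrt(21284473930)/230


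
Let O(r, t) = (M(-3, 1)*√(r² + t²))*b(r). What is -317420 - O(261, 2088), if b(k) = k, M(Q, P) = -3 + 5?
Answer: -317420 - 136242*√65 ≈ -1.4158e+6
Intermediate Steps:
M(Q, P) = 2
O(r, t) = 2*r*√(r² + t²) (O(r, t) = (2*√(r² + t²))*r = 2*r*√(r² + t²))
-317420 - O(261, 2088) = -317420 - 2*261*√(261² + 2088²) = -317420 - 2*261*√(68121 + 4359744) = -317420 - 2*261*√4427865 = -317420 - 2*261*261*√65 = -317420 - 136242*√65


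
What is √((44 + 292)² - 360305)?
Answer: I*√247409 ≈ 497.4*I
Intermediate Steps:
√((44 + 292)² - 360305) = √(336² - 360305) = √(112896 - 360305) = √(-247409) = I*√247409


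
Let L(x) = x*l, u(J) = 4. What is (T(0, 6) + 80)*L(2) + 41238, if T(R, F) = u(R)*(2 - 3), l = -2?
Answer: 40934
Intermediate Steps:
T(R, F) = -4 (T(R, F) = 4*(2 - 3) = 4*(-1) = -4)
L(x) = -2*x (L(x) = x*(-2) = -2*x)
(T(0, 6) + 80)*L(2) + 41238 = (-4 + 80)*(-2*2) + 41238 = 76*(-4) + 41238 = -304 + 41238 = 40934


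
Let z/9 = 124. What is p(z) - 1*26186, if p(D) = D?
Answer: -25070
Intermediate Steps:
z = 1116 (z = 9*124 = 1116)
p(z) - 1*26186 = 1116 - 1*26186 = 1116 - 26186 = -25070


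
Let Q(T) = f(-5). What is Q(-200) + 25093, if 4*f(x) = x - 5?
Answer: 50181/2 ≈ 25091.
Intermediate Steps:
f(x) = -5/4 + x/4 (f(x) = (x - 5)/4 = (-5 + x)/4 = -5/4 + x/4)
Q(T) = -5/2 (Q(T) = -5/4 + (¼)*(-5) = -5/4 - 5/4 = -5/2)
Q(-200) + 25093 = -5/2 + 25093 = 50181/2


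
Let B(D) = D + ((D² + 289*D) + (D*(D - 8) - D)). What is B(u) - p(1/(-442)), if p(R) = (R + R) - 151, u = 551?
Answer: 168442665/221 ≈ 7.6218e+5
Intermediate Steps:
p(R) = -151 + 2*R (p(R) = 2*R - 151 = -151 + 2*R)
B(D) = D² + 289*D + D*(-8 + D) (B(D) = D + ((D² + 289*D) + (D*(-8 + D) - D)) = D + ((D² + 289*D) + (-D + D*(-8 + D))) = D + (D² + 288*D + D*(-8 + D)) = D² + 289*D + D*(-8 + D))
B(u) - p(1/(-442)) = 551*(281 + 2*551) - (-151 + 2/(-442)) = 551*(281 + 1102) - (-151 + 2*(-1/442)) = 551*1383 - (-151 - 1/221) = 762033 - 1*(-33372/221) = 762033 + 33372/221 = 168442665/221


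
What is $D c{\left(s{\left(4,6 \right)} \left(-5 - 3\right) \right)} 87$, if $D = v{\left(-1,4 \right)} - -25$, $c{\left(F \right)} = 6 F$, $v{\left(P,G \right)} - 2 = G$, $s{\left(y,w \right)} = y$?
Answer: $-517824$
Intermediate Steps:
$v{\left(P,G \right)} = 2 + G$
$D = 31$ ($D = \left(2 + 4\right) - -25 = 6 + 25 = 31$)
$D c{\left(s{\left(4,6 \right)} \left(-5 - 3\right) \right)} 87 = 31 \cdot 6 \cdot 4 \left(-5 - 3\right) 87 = 31 \cdot 6 \cdot 4 \left(-8\right) 87 = 31 \cdot 6 \left(-32\right) 87 = 31 \left(-192\right) 87 = \left(-5952\right) 87 = -517824$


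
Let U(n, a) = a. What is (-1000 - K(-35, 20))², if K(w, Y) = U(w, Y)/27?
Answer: 730080400/729 ≈ 1.0015e+6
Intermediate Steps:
K(w, Y) = Y/27
(-1000 - K(-35, 20))² = (-1000 - 20/27)² = (-27020/27)² = 730080400/729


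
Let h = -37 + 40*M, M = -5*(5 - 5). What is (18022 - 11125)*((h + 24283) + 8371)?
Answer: 224959449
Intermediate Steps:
M = 0 (M = -5*0 = 0)
h = -37 (h = -37 + 40*0 = -37 + 0 = -37)
(18022 - 11125)*((h + 24283) + 8371) = (18022 - 11125)*((-37 + 24283) + 8371) = 6897*(24246 + 8371) = 6897*32617 = 224959449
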